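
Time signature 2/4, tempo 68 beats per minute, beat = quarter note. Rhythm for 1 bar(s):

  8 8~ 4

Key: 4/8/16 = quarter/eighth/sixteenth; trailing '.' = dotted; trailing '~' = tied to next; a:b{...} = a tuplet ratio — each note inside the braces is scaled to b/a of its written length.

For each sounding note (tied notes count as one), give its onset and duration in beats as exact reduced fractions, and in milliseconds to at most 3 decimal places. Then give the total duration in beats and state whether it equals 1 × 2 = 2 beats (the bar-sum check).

1) 0.0ms=0b +441.176ms=1/2b
2) 441.176ms=1/2b +1323.529ms=3/2b
Σ=2b of 2 (68bpm 2/4) — PASS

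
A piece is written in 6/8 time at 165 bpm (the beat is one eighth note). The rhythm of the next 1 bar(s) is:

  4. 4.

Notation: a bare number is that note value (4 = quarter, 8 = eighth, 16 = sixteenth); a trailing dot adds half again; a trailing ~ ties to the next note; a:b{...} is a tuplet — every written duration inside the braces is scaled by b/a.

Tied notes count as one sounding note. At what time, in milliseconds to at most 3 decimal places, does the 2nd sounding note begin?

note 2 onset = 3b = 1090.909ms

1. 0.0ms @ 0 + 1090.909ms (3)
2. 1090.909ms @ 3 + 1090.909ms (3)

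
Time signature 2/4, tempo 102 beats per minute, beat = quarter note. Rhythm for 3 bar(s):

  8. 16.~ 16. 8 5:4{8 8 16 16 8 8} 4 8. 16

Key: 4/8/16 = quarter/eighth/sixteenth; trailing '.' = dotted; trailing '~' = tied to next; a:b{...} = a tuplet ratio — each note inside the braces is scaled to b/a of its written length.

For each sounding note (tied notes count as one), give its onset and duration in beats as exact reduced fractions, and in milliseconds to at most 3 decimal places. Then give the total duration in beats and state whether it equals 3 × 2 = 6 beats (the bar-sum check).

1) 0.0ms=0b +441.176ms=3/4b
2) 441.176ms=3/4b +441.176ms=3/4b
3) 882.353ms=3/2b +294.118ms=1/2b
4) 1176.471ms=2b +235.294ms=2/5b
5) 1411.765ms=12/5b +235.294ms=2/5b
6) 1647.059ms=14/5b +117.647ms=1/5b
7) 1764.706ms=3b +117.647ms=1/5b
8) 1882.353ms=16/5b +235.294ms=2/5b
9) 2117.647ms=18/5b +235.294ms=2/5b
10) 2352.941ms=4b +588.235ms=1b
11) 2941.176ms=5b +441.176ms=3/4b
12) 3382.353ms=23/4b +147.059ms=1/4b
Σ=6b of 6 (102bpm 2/4) — PASS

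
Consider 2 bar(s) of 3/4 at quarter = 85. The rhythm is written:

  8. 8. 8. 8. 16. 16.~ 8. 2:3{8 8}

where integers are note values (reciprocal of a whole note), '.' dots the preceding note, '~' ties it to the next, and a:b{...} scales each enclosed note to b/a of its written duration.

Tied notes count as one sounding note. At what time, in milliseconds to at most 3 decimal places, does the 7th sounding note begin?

note 7 onset = 9/2b = 3176.471ms

1. 0.0ms @ 0 + 529.412ms (3/4)
2. 529.412ms @ 3/4 + 529.412ms (3/4)
3. 1058.824ms @ 3/2 + 529.412ms (3/4)
4. 1588.235ms @ 9/4 + 529.412ms (3/4)
5. 2117.647ms @ 3 + 264.706ms (3/8)
6. 2382.353ms @ 27/8 + 794.118ms (9/8)
7. 3176.471ms @ 9/2 + 529.412ms (3/4)
8. 3705.882ms @ 21/4 + 529.412ms (3/4)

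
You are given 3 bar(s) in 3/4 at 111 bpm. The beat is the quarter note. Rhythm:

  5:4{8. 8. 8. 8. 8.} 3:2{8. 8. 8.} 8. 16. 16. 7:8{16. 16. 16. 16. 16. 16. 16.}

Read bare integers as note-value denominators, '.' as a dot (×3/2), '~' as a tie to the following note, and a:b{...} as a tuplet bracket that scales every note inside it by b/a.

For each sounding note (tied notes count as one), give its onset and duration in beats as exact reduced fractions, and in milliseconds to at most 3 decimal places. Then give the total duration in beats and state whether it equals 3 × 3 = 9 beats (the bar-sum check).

1) 0.0ms=0b +324.324ms=3/5b
2) 324.324ms=3/5b +324.324ms=3/5b
3) 648.649ms=6/5b +324.324ms=3/5b
4) 972.973ms=9/5b +324.324ms=3/5b
5) 1297.297ms=12/5b +324.324ms=3/5b
6) 1621.622ms=3b +270.27ms=1/2b
7) 1891.892ms=7/2b +270.27ms=1/2b
8) 2162.162ms=4b +270.27ms=1/2b
9) 2432.432ms=9/2b +405.405ms=3/4b
10) 2837.838ms=21/4b +202.703ms=3/8b
11) 3040.541ms=45/8b +202.703ms=3/8b
12) 3243.243ms=6b +231.66ms=3/7b
13) 3474.903ms=45/7b +231.66ms=3/7b
14) 3706.564ms=48/7b +231.66ms=3/7b
15) 3938.224ms=51/7b +231.66ms=3/7b
16) 4169.884ms=54/7b +231.66ms=3/7b
17) 4401.544ms=57/7b +231.66ms=3/7b
18) 4633.205ms=60/7b +231.66ms=3/7b
Σ=9b of 9 (111bpm 3/4) — PASS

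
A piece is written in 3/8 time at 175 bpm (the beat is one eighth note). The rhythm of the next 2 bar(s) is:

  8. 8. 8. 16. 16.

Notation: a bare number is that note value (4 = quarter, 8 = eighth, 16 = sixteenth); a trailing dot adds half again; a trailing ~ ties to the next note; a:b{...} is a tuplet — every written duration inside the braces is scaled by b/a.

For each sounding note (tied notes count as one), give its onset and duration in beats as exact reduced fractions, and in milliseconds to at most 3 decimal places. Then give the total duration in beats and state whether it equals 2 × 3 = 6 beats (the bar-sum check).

1) 0.0ms=0b +514.286ms=3/2b
2) 514.286ms=3/2b +514.286ms=3/2b
3) 1028.571ms=3b +514.286ms=3/2b
4) 1542.857ms=9/2b +257.143ms=3/4b
5) 1800.0ms=21/4b +257.143ms=3/4b
Σ=6b of 6 (175bpm 3/8) — PASS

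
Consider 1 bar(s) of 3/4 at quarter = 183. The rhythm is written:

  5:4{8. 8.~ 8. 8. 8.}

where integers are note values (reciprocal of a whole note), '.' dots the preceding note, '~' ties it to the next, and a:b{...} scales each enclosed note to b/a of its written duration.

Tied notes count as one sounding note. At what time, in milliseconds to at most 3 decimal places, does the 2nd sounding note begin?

1. 0.0ms @ 0 + 196.721ms (3/5)
2. 196.721ms @ 3/5 + 393.443ms (6/5)
3. 590.164ms @ 9/5 + 196.721ms (3/5)
4. 786.885ms @ 12/5 + 196.721ms (3/5)

note 2 onset = 3/5b = 196.721ms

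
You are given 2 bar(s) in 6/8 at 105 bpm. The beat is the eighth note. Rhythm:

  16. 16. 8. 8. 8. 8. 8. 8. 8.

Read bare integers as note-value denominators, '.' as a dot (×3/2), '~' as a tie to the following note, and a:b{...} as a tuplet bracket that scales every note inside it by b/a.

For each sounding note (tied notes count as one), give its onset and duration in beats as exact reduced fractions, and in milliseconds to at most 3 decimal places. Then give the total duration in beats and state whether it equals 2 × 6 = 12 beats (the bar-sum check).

1) 0.0ms=0b +428.571ms=3/4b
2) 428.571ms=3/4b +428.571ms=3/4b
3) 857.143ms=3/2b +857.143ms=3/2b
4) 1714.286ms=3b +857.143ms=3/2b
5) 2571.429ms=9/2b +857.143ms=3/2b
6) 3428.571ms=6b +857.143ms=3/2b
7) 4285.714ms=15/2b +857.143ms=3/2b
8) 5142.857ms=9b +857.143ms=3/2b
9) 6000.0ms=21/2b +857.143ms=3/2b
Σ=12b of 12 (105bpm 6/8) — PASS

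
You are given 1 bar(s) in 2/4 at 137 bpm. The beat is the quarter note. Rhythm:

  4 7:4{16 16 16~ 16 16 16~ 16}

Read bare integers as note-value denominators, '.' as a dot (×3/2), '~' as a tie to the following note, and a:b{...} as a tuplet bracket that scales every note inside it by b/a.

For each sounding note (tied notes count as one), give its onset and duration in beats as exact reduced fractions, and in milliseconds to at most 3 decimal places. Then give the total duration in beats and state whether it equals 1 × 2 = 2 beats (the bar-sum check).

1) 0.0ms=0b +437.956ms=1b
2) 437.956ms=1b +62.565ms=1/7b
3) 500.521ms=8/7b +62.565ms=1/7b
4) 563.087ms=9/7b +125.13ms=2/7b
5) 688.217ms=11/7b +62.565ms=1/7b
6) 750.782ms=12/7b +125.13ms=2/7b
Σ=2b of 2 (137bpm 2/4) — PASS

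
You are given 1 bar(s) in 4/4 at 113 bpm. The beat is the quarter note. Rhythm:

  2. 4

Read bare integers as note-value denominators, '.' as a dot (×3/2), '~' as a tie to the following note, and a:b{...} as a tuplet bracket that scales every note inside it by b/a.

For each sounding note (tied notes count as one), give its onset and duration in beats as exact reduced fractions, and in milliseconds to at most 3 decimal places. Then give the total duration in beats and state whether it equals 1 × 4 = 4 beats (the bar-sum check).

1) 0.0ms=0b +1592.92ms=3b
2) 1592.92ms=3b +530.973ms=1b
Σ=4b of 4 (113bpm 4/4) — PASS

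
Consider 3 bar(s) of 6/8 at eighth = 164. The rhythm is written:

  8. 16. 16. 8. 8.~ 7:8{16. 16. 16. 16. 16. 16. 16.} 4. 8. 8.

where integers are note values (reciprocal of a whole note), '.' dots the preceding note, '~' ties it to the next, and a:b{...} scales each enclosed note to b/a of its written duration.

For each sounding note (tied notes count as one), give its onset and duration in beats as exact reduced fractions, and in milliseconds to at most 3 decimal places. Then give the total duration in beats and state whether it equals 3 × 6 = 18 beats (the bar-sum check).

1) 0.0ms=0b +548.78ms=3/2b
2) 548.78ms=3/2b +274.39ms=3/4b
3) 823.171ms=9/4b +274.39ms=3/4b
4) 1097.561ms=3b +548.78ms=3/2b
5) 1646.341ms=9/2b +862.369ms=33/14b
6) 2508.711ms=48/7b +313.589ms=6/7b
7) 2822.3ms=54/7b +313.589ms=6/7b
8) 3135.889ms=60/7b +313.589ms=6/7b
9) 3449.477ms=66/7b +313.589ms=6/7b
10) 3763.066ms=72/7b +313.589ms=6/7b
11) 4076.655ms=78/7b +313.589ms=6/7b
12) 4390.244ms=12b +1097.561ms=3b
13) 5487.805ms=15b +548.78ms=3/2b
14) 6036.585ms=33/2b +548.78ms=3/2b
Σ=18b of 18 (164bpm 6/8) — PASS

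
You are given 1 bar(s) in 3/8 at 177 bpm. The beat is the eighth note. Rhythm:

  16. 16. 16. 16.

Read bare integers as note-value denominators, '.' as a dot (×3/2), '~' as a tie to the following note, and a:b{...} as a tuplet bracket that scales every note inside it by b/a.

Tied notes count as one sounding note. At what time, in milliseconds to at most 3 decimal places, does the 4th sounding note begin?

note 4 onset = 9/4b = 762.712ms

1. 0.0ms @ 0 + 254.237ms (3/4)
2. 254.237ms @ 3/4 + 254.237ms (3/4)
3. 508.475ms @ 3/2 + 254.237ms (3/4)
4. 762.712ms @ 9/4 + 254.237ms (3/4)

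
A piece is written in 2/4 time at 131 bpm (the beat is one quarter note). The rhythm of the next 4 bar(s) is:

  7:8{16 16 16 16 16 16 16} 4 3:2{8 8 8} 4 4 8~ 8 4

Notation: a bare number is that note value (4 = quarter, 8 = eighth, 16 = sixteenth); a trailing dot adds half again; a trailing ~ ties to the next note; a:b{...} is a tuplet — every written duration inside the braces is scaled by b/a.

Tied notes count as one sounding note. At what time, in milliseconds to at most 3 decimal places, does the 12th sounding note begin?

1. 0.0ms @ 0 + 130.862ms (2/7)
2. 130.862ms @ 2/7 + 130.862ms (2/7)
3. 261.723ms @ 4/7 + 130.862ms (2/7)
4. 392.585ms @ 6/7 + 130.862ms (2/7)
5. 523.446ms @ 8/7 + 130.862ms (2/7)
6. 654.308ms @ 10/7 + 130.862ms (2/7)
7. 785.169ms @ 12/7 + 130.862ms (2/7)
8. 916.031ms @ 2 + 458.015ms (1)
9. 1374.046ms @ 3 + 152.672ms (1/3)
10. 1526.718ms @ 10/3 + 152.672ms (1/3)
11. 1679.389ms @ 11/3 + 152.672ms (1/3)
12. 1832.061ms @ 4 + 458.015ms (1)
13. 2290.076ms @ 5 + 458.015ms (1)
14. 2748.092ms @ 6 + 458.015ms (1)
15. 3206.107ms @ 7 + 458.015ms (1)

note 12 onset = 4b = 1832.061ms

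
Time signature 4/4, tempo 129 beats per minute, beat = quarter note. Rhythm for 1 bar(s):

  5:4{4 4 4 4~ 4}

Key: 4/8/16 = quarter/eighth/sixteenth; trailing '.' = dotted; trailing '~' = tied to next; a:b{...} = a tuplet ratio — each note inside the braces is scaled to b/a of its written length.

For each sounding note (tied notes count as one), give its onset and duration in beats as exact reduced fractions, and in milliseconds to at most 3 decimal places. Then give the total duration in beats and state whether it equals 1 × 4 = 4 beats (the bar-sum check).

1) 0.0ms=0b +372.093ms=4/5b
2) 372.093ms=4/5b +372.093ms=4/5b
3) 744.186ms=8/5b +372.093ms=4/5b
4) 1116.279ms=12/5b +744.186ms=8/5b
Σ=4b of 4 (129bpm 4/4) — PASS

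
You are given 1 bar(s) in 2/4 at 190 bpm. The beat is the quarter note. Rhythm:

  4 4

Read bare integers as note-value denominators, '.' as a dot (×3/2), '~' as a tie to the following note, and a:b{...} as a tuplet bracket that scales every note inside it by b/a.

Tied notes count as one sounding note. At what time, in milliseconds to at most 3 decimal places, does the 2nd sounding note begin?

note 2 onset = 1b = 315.789ms

1. 0.0ms @ 0 + 315.789ms (1)
2. 315.789ms @ 1 + 315.789ms (1)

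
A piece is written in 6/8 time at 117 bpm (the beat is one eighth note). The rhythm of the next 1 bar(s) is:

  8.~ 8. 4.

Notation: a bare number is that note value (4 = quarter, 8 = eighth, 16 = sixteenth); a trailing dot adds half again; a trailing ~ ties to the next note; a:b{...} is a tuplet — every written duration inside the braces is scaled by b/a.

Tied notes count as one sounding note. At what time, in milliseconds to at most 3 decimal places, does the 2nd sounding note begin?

note 2 onset = 3b = 1538.462ms

1. 0.0ms @ 0 + 1538.462ms (3)
2. 1538.462ms @ 3 + 1538.462ms (3)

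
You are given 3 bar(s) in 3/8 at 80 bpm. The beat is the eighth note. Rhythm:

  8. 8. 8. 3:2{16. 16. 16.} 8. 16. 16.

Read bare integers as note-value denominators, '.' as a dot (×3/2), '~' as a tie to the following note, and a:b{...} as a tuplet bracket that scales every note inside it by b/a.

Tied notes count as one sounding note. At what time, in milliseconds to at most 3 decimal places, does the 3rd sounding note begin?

note 3 onset = 3b = 2250.0ms

1. 0.0ms @ 0 + 1125.0ms (3/2)
2. 1125.0ms @ 3/2 + 1125.0ms (3/2)
3. 2250.0ms @ 3 + 1125.0ms (3/2)
4. 3375.0ms @ 9/2 + 375.0ms (1/2)
5. 3750.0ms @ 5 + 375.0ms (1/2)
6. 4125.0ms @ 11/2 + 375.0ms (1/2)
7. 4500.0ms @ 6 + 1125.0ms (3/2)
8. 5625.0ms @ 15/2 + 562.5ms (3/4)
9. 6187.5ms @ 33/4 + 562.5ms (3/4)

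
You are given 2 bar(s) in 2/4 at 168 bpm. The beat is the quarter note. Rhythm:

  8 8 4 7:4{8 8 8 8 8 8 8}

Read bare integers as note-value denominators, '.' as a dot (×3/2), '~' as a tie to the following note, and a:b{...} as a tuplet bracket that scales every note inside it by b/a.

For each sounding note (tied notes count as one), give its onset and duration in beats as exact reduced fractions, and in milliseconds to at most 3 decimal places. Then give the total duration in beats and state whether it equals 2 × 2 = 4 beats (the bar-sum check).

1) 0.0ms=0b +178.571ms=1/2b
2) 178.571ms=1/2b +178.571ms=1/2b
3) 357.143ms=1b +357.143ms=1b
4) 714.286ms=2b +102.041ms=2/7b
5) 816.327ms=16/7b +102.041ms=2/7b
6) 918.367ms=18/7b +102.041ms=2/7b
7) 1020.408ms=20/7b +102.041ms=2/7b
8) 1122.449ms=22/7b +102.041ms=2/7b
9) 1224.49ms=24/7b +102.041ms=2/7b
10) 1326.531ms=26/7b +102.041ms=2/7b
Σ=4b of 4 (168bpm 2/4) — PASS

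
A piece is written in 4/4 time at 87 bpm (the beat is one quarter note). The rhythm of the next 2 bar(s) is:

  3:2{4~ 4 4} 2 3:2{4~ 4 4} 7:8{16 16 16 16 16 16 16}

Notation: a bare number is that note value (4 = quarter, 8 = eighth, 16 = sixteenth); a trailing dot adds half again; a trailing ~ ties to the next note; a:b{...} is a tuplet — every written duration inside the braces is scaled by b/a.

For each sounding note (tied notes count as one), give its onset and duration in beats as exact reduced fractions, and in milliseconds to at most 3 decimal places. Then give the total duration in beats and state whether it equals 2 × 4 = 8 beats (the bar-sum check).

1) 0.0ms=0b +919.54ms=4/3b
2) 919.54ms=4/3b +459.77ms=2/3b
3) 1379.31ms=2b +1379.31ms=2b
4) 2758.621ms=4b +919.54ms=4/3b
5) 3678.161ms=16/3b +459.77ms=2/3b
6) 4137.931ms=6b +197.044ms=2/7b
7) 4334.975ms=44/7b +197.044ms=2/7b
8) 4532.02ms=46/7b +197.044ms=2/7b
9) 4729.064ms=48/7b +197.044ms=2/7b
10) 4926.108ms=50/7b +197.044ms=2/7b
11) 5123.153ms=52/7b +197.044ms=2/7b
12) 5320.197ms=54/7b +197.044ms=2/7b
Σ=8b of 8 (87bpm 4/4) — PASS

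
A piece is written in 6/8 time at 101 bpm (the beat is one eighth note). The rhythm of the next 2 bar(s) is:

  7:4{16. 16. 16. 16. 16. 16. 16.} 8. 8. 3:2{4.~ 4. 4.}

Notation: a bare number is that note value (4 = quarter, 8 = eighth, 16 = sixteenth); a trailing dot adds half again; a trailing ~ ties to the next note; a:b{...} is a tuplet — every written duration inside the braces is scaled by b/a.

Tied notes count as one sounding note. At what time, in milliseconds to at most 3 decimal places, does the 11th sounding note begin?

1. 0.0ms @ 0 + 254.597ms (3/7)
2. 254.597ms @ 3/7 + 254.597ms (3/7)
3. 509.194ms @ 6/7 + 254.597ms (3/7)
4. 763.791ms @ 9/7 + 254.597ms (3/7)
5. 1018.388ms @ 12/7 + 254.597ms (3/7)
6. 1272.984ms @ 15/7 + 254.597ms (3/7)
7. 1527.581ms @ 18/7 + 254.597ms (3/7)
8. 1782.178ms @ 3 + 891.089ms (3/2)
9. 2673.267ms @ 9/2 + 891.089ms (3/2)
10. 3564.356ms @ 6 + 2376.238ms (4)
11. 5940.594ms @ 10 + 1188.119ms (2)

note 11 onset = 10b = 5940.594ms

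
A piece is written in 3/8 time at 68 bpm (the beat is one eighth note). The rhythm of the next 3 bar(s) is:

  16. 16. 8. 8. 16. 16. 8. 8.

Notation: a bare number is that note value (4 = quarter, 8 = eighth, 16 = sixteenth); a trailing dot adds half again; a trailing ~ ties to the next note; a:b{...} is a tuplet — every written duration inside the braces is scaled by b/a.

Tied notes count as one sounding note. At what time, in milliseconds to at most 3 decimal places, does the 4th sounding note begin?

1. 0.0ms @ 0 + 661.765ms (3/4)
2. 661.765ms @ 3/4 + 661.765ms (3/4)
3. 1323.529ms @ 3/2 + 1323.529ms (3/2)
4. 2647.059ms @ 3 + 1323.529ms (3/2)
5. 3970.588ms @ 9/2 + 661.765ms (3/4)
6. 4632.353ms @ 21/4 + 661.765ms (3/4)
7. 5294.118ms @ 6 + 1323.529ms (3/2)
8. 6617.647ms @ 15/2 + 1323.529ms (3/2)

note 4 onset = 3b = 2647.059ms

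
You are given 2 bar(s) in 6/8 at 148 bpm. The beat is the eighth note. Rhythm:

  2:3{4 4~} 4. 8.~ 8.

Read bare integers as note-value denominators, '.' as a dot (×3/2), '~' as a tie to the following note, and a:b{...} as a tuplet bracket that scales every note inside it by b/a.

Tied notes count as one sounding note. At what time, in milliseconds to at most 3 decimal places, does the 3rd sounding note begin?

1. 0.0ms @ 0 + 1216.216ms (3)
2. 1216.216ms @ 3 + 2432.432ms (6)
3. 3648.649ms @ 9 + 1216.216ms (3)

note 3 onset = 9b = 3648.649ms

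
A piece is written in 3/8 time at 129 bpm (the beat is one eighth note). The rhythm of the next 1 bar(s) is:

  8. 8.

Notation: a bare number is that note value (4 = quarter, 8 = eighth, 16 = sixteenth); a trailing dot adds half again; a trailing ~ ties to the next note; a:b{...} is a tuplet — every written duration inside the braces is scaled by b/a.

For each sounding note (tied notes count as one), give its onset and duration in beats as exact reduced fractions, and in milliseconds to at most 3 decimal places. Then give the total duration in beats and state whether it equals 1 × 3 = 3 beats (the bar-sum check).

1) 0.0ms=0b +697.674ms=3/2b
2) 697.674ms=3/2b +697.674ms=3/2b
Σ=3b of 3 (129bpm 3/8) — PASS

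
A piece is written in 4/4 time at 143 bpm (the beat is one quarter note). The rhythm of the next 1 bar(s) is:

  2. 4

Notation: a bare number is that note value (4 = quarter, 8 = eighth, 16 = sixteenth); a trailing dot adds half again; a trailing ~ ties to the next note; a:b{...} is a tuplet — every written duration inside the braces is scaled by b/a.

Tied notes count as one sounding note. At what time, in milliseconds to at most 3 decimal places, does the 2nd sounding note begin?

1. 0.0ms @ 0 + 1258.741ms (3)
2. 1258.741ms @ 3 + 419.58ms (1)

note 2 onset = 3b = 1258.741ms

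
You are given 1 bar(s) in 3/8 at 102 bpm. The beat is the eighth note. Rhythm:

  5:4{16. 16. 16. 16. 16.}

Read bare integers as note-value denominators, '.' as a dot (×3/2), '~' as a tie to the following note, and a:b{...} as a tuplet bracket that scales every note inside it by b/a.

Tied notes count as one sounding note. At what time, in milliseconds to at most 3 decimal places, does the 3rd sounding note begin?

1. 0.0ms @ 0 + 352.941ms (3/5)
2. 352.941ms @ 3/5 + 352.941ms (3/5)
3. 705.882ms @ 6/5 + 352.941ms (3/5)
4. 1058.824ms @ 9/5 + 352.941ms (3/5)
5. 1411.765ms @ 12/5 + 352.941ms (3/5)

note 3 onset = 6/5b = 705.882ms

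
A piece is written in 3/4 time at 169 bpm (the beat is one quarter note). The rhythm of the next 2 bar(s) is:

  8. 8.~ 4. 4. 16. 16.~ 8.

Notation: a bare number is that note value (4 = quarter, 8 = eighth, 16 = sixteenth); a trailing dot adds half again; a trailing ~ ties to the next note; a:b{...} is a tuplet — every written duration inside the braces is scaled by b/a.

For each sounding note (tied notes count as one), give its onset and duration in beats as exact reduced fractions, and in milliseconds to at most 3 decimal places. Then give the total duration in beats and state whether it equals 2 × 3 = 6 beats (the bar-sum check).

1) 0.0ms=0b +266.272ms=3/4b
2) 266.272ms=3/4b +798.817ms=9/4b
3) 1065.089ms=3b +532.544ms=3/2b
4) 1597.633ms=9/2b +133.136ms=3/8b
5) 1730.769ms=39/8b +399.408ms=9/8b
Σ=6b of 6 (169bpm 3/4) — PASS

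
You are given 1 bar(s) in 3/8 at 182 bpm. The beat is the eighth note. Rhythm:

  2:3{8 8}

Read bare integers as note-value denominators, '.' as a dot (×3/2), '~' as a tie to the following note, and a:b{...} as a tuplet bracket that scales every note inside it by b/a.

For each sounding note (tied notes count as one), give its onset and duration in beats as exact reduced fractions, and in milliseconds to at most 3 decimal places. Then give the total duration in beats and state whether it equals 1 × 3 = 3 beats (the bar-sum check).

1) 0.0ms=0b +494.505ms=3/2b
2) 494.505ms=3/2b +494.505ms=3/2b
Σ=3b of 3 (182bpm 3/8) — PASS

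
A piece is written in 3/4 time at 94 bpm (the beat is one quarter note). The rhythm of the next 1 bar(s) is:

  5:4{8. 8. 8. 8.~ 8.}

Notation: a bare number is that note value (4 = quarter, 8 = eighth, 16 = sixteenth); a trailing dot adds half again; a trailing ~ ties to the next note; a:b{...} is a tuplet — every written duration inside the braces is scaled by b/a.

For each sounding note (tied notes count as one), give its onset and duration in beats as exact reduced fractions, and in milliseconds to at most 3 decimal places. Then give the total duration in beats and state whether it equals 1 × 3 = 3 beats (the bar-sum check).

1) 0.0ms=0b +382.979ms=3/5b
2) 382.979ms=3/5b +382.979ms=3/5b
3) 765.957ms=6/5b +382.979ms=3/5b
4) 1148.936ms=9/5b +765.957ms=6/5b
Σ=3b of 3 (94bpm 3/4) — PASS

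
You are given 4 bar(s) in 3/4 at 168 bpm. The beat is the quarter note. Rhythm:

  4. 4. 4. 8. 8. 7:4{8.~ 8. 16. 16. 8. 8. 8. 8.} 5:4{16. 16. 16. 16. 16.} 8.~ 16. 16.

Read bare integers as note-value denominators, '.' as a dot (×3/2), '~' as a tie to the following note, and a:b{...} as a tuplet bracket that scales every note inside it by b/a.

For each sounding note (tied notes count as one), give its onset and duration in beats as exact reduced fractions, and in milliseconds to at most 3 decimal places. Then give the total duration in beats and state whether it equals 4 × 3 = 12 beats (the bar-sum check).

1) 0.0ms=0b +535.714ms=3/2b
2) 535.714ms=3/2b +535.714ms=3/2b
3) 1071.429ms=3b +535.714ms=3/2b
4) 1607.143ms=9/2b +267.857ms=3/4b
5) 1875.0ms=21/4b +267.857ms=3/4b
6) 2142.857ms=6b +306.122ms=6/7b
7) 2448.98ms=48/7b +76.531ms=3/14b
8) 2525.51ms=99/14b +76.531ms=3/14b
9) 2602.041ms=51/7b +153.061ms=3/7b
10) 2755.102ms=54/7b +153.061ms=3/7b
11) 2908.163ms=57/7b +153.061ms=3/7b
12) 3061.224ms=60/7b +153.061ms=3/7b
13) 3214.286ms=9b +107.143ms=3/10b
14) 3321.429ms=93/10b +107.143ms=3/10b
15) 3428.571ms=48/5b +107.143ms=3/10b
16) 3535.714ms=99/10b +107.143ms=3/10b
17) 3642.857ms=51/5b +107.143ms=3/10b
18) 3750.0ms=21/2b +401.786ms=9/8b
19) 4151.786ms=93/8b +133.929ms=3/8b
Σ=12b of 12 (168bpm 3/4) — PASS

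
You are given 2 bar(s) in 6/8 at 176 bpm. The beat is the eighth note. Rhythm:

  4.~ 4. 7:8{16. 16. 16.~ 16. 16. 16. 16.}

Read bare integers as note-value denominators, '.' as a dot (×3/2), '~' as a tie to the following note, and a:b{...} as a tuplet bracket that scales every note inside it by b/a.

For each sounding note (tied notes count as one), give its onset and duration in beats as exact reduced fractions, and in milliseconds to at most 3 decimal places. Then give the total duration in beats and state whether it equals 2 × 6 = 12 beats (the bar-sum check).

1) 0.0ms=0b +2045.455ms=6b
2) 2045.455ms=6b +292.208ms=6/7b
3) 2337.662ms=48/7b +292.208ms=6/7b
4) 2629.87ms=54/7b +584.416ms=12/7b
5) 3214.286ms=66/7b +292.208ms=6/7b
6) 3506.494ms=72/7b +292.208ms=6/7b
7) 3798.701ms=78/7b +292.208ms=6/7b
Σ=12b of 12 (176bpm 6/8) — PASS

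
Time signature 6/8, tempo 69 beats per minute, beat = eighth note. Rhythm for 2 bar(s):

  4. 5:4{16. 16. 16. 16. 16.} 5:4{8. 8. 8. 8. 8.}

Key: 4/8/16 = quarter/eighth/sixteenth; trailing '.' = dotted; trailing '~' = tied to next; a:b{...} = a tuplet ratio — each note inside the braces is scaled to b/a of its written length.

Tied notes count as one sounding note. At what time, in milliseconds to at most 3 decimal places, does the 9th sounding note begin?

1. 0.0ms @ 0 + 2608.696ms (3)
2. 2608.696ms @ 3 + 521.739ms (3/5)
3. 3130.435ms @ 18/5 + 521.739ms (3/5)
4. 3652.174ms @ 21/5 + 521.739ms (3/5)
5. 4173.913ms @ 24/5 + 521.739ms (3/5)
6. 4695.652ms @ 27/5 + 521.739ms (3/5)
7. 5217.391ms @ 6 + 1043.478ms (6/5)
8. 6260.87ms @ 36/5 + 1043.478ms (6/5)
9. 7304.348ms @ 42/5 + 1043.478ms (6/5)
10. 8347.826ms @ 48/5 + 1043.478ms (6/5)
11. 9391.304ms @ 54/5 + 1043.478ms (6/5)

note 9 onset = 42/5b = 7304.348ms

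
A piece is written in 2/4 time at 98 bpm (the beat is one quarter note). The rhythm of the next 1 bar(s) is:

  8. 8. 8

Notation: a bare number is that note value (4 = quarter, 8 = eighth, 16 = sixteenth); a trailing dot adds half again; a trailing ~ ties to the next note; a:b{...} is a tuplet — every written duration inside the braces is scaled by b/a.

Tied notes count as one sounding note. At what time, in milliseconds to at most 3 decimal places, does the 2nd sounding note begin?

1. 0.0ms @ 0 + 459.184ms (3/4)
2. 459.184ms @ 3/4 + 459.184ms (3/4)
3. 918.367ms @ 3/2 + 306.122ms (1/2)

note 2 onset = 3/4b = 459.184ms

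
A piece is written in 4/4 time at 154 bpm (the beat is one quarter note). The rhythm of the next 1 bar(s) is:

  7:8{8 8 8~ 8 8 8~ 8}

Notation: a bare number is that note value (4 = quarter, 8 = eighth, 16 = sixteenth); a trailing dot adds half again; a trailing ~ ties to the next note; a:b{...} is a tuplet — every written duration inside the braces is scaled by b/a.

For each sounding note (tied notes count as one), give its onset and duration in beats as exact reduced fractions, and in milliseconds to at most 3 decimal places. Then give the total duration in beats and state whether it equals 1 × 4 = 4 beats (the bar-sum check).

1) 0.0ms=0b +222.635ms=4/7b
2) 222.635ms=4/7b +222.635ms=4/7b
3) 445.269ms=8/7b +445.269ms=8/7b
4) 890.538ms=16/7b +222.635ms=4/7b
5) 1113.173ms=20/7b +445.269ms=8/7b
Σ=4b of 4 (154bpm 4/4) — PASS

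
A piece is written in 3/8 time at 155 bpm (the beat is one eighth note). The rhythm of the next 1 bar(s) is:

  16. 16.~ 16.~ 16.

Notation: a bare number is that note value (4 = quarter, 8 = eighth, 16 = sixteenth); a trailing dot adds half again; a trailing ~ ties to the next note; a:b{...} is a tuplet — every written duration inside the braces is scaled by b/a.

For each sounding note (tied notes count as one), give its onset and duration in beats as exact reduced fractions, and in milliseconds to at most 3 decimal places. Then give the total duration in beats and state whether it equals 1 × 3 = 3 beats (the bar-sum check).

1) 0.0ms=0b +290.323ms=3/4b
2) 290.323ms=3/4b +870.968ms=9/4b
Σ=3b of 3 (155bpm 3/8) — PASS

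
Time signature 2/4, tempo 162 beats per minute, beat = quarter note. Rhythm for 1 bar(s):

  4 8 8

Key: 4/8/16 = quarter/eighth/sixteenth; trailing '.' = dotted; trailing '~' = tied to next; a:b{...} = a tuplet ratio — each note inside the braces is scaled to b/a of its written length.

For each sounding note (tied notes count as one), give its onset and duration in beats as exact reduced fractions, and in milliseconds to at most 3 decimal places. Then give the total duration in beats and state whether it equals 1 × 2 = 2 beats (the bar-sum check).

1) 0.0ms=0b +370.37ms=1b
2) 370.37ms=1b +185.185ms=1/2b
3) 555.556ms=3/2b +185.185ms=1/2b
Σ=2b of 2 (162bpm 2/4) — PASS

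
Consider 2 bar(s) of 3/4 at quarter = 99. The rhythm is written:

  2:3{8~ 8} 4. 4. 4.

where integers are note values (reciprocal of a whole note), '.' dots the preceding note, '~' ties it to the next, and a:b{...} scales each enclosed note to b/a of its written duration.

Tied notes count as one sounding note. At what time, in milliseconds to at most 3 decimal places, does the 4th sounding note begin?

1. 0.0ms @ 0 + 909.091ms (3/2)
2. 909.091ms @ 3/2 + 909.091ms (3/2)
3. 1818.182ms @ 3 + 909.091ms (3/2)
4. 2727.273ms @ 9/2 + 909.091ms (3/2)

note 4 onset = 9/2b = 2727.273ms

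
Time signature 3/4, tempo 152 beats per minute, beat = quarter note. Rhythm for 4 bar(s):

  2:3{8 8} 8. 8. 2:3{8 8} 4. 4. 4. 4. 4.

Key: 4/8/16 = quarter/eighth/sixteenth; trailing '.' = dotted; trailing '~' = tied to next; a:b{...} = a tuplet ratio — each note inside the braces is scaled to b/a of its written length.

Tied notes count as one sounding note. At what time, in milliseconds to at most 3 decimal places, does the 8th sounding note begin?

1. 0.0ms @ 0 + 296.053ms (3/4)
2. 296.053ms @ 3/4 + 296.053ms (3/4)
3. 592.105ms @ 3/2 + 296.053ms (3/4)
4. 888.158ms @ 9/4 + 296.053ms (3/4)
5. 1184.211ms @ 3 + 296.053ms (3/4)
6. 1480.263ms @ 15/4 + 296.053ms (3/4)
7. 1776.316ms @ 9/2 + 592.105ms (3/2)
8. 2368.421ms @ 6 + 592.105ms (3/2)
9. 2960.526ms @ 15/2 + 592.105ms (3/2)
10. 3552.632ms @ 9 + 592.105ms (3/2)
11. 4144.737ms @ 21/2 + 592.105ms (3/2)

note 8 onset = 6b = 2368.421ms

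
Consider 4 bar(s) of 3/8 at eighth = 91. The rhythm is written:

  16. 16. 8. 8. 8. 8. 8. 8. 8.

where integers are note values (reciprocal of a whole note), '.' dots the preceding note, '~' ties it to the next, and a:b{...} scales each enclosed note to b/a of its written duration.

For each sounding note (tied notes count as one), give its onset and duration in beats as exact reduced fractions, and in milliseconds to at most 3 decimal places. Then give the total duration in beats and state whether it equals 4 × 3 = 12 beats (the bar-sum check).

1) 0.0ms=0b +494.505ms=3/4b
2) 494.505ms=3/4b +494.505ms=3/4b
3) 989.011ms=3/2b +989.011ms=3/2b
4) 1978.022ms=3b +989.011ms=3/2b
5) 2967.033ms=9/2b +989.011ms=3/2b
6) 3956.044ms=6b +989.011ms=3/2b
7) 4945.055ms=15/2b +989.011ms=3/2b
8) 5934.066ms=9b +989.011ms=3/2b
9) 6923.077ms=21/2b +989.011ms=3/2b
Σ=12b of 12 (91bpm 3/8) — PASS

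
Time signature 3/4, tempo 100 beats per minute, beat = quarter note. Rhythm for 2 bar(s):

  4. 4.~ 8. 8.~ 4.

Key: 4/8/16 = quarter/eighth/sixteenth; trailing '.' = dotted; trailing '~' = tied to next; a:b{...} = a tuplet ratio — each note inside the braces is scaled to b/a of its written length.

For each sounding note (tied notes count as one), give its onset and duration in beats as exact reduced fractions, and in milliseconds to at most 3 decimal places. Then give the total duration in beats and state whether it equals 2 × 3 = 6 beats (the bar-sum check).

1) 0.0ms=0b +900.0ms=3/2b
2) 900.0ms=3/2b +1350.0ms=9/4b
3) 2250.0ms=15/4b +1350.0ms=9/4b
Σ=6b of 6 (100bpm 3/4) — PASS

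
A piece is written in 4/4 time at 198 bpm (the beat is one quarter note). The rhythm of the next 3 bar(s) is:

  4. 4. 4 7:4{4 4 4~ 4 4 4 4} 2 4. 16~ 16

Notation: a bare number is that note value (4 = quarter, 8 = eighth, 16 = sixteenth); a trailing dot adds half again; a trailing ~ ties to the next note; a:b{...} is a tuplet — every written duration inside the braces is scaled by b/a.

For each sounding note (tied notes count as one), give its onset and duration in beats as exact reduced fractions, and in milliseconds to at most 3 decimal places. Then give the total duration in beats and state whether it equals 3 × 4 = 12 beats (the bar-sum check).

1) 0.0ms=0b +454.545ms=3/2b
2) 454.545ms=3/2b +454.545ms=3/2b
3) 909.091ms=3b +303.03ms=1b
4) 1212.121ms=4b +173.16ms=4/7b
5) 1385.281ms=32/7b +173.16ms=4/7b
6) 1558.442ms=36/7b +346.32ms=8/7b
7) 1904.762ms=44/7b +173.16ms=4/7b
8) 2077.922ms=48/7b +173.16ms=4/7b
9) 2251.082ms=52/7b +173.16ms=4/7b
10) 2424.242ms=8b +606.061ms=2b
11) 3030.303ms=10b +454.545ms=3/2b
12) 3484.848ms=23/2b +151.515ms=1/2b
Σ=12b of 12 (198bpm 4/4) — PASS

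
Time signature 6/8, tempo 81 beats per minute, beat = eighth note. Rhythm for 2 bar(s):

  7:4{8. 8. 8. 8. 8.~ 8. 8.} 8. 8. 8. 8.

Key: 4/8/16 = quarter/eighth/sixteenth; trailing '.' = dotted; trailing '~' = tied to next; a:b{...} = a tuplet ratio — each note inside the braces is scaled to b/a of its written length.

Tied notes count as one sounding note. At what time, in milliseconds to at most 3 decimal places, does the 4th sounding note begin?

note 4 onset = 18/7b = 1904.762ms

1. 0.0ms @ 0 + 634.921ms (6/7)
2. 634.921ms @ 6/7 + 634.921ms (6/7)
3. 1269.841ms @ 12/7 + 634.921ms (6/7)
4. 1904.762ms @ 18/7 + 634.921ms (6/7)
5. 2539.683ms @ 24/7 + 1269.841ms (12/7)
6. 3809.524ms @ 36/7 + 634.921ms (6/7)
7. 4444.444ms @ 6 + 1111.111ms (3/2)
8. 5555.556ms @ 15/2 + 1111.111ms (3/2)
9. 6666.667ms @ 9 + 1111.111ms (3/2)
10. 7777.778ms @ 21/2 + 1111.111ms (3/2)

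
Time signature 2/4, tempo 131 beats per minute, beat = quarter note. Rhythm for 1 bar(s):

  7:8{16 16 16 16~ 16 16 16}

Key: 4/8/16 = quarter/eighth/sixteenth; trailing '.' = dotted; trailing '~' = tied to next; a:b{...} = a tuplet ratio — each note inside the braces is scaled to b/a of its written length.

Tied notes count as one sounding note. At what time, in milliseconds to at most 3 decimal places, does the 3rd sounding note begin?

note 3 onset = 4/7b = 261.723ms

1. 0.0ms @ 0 + 130.862ms (2/7)
2. 130.862ms @ 2/7 + 130.862ms (2/7)
3. 261.723ms @ 4/7 + 130.862ms (2/7)
4. 392.585ms @ 6/7 + 261.723ms (4/7)
5. 654.308ms @ 10/7 + 130.862ms (2/7)
6. 785.169ms @ 12/7 + 130.862ms (2/7)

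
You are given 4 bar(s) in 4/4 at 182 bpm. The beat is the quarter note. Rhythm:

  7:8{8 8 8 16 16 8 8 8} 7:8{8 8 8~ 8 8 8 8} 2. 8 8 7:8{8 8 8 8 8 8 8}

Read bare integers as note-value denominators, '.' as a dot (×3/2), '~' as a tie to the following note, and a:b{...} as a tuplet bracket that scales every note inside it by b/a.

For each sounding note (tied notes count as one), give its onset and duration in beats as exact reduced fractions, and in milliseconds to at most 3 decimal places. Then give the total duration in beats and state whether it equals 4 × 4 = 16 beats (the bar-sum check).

1) 0.0ms=0b +188.383ms=4/7b
2) 188.383ms=4/7b +188.383ms=4/7b
3) 376.766ms=8/7b +188.383ms=4/7b
4) 565.149ms=12/7b +94.192ms=2/7b
5) 659.341ms=2b +94.192ms=2/7b
6) 753.532ms=16/7b +188.383ms=4/7b
7) 941.915ms=20/7b +188.383ms=4/7b
8) 1130.298ms=24/7b +188.383ms=4/7b
9) 1318.681ms=4b +188.383ms=4/7b
10) 1507.064ms=32/7b +188.383ms=4/7b
11) 1695.447ms=36/7b +376.766ms=8/7b
12) 2072.214ms=44/7b +188.383ms=4/7b
13) 2260.597ms=48/7b +188.383ms=4/7b
14) 2448.98ms=52/7b +188.383ms=4/7b
15) 2637.363ms=8b +989.011ms=3b
16) 3626.374ms=11b +164.835ms=1/2b
17) 3791.209ms=23/2b +164.835ms=1/2b
18) 3956.044ms=12b +188.383ms=4/7b
19) 4144.427ms=88/7b +188.383ms=4/7b
20) 4332.81ms=92/7b +188.383ms=4/7b
21) 4521.193ms=96/7b +188.383ms=4/7b
22) 4709.576ms=100/7b +188.383ms=4/7b
23) 4897.959ms=104/7b +188.383ms=4/7b
24) 5086.342ms=108/7b +188.383ms=4/7b
Σ=16b of 16 (182bpm 4/4) — PASS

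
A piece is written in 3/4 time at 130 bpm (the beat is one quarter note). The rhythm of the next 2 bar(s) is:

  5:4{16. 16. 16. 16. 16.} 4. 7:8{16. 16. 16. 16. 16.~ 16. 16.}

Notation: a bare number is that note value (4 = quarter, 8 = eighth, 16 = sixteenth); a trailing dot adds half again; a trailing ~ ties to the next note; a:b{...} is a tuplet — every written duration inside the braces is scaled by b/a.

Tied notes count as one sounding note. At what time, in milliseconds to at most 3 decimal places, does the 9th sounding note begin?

1. 0.0ms @ 0 + 138.462ms (3/10)
2. 138.462ms @ 3/10 + 138.462ms (3/10)
3. 276.923ms @ 3/5 + 138.462ms (3/10)
4. 415.385ms @ 9/10 + 138.462ms (3/10)
5. 553.846ms @ 6/5 + 138.462ms (3/10)
6. 692.308ms @ 3/2 + 692.308ms (3/2)
7. 1384.615ms @ 3 + 197.802ms (3/7)
8. 1582.418ms @ 24/7 + 197.802ms (3/7)
9. 1780.22ms @ 27/7 + 197.802ms (3/7)
10. 1978.022ms @ 30/7 + 197.802ms (3/7)
11. 2175.824ms @ 33/7 + 395.604ms (6/7)
12. 2571.429ms @ 39/7 + 197.802ms (3/7)

note 9 onset = 27/7b = 1780.22ms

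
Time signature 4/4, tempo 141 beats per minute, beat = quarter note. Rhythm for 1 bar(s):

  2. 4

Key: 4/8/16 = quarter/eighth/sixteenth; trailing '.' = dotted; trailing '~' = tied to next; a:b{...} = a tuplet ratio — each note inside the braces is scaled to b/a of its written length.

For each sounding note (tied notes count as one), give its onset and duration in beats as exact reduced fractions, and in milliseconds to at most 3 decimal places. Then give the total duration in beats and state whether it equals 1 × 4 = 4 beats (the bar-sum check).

1) 0.0ms=0b +1276.596ms=3b
2) 1276.596ms=3b +425.532ms=1b
Σ=4b of 4 (141bpm 4/4) — PASS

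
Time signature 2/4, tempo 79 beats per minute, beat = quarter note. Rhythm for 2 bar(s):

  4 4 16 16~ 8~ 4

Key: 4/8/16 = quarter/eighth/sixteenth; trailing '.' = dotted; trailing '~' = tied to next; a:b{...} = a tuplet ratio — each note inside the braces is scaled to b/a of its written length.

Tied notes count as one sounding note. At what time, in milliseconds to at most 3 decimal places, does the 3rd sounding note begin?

1. 0.0ms @ 0 + 759.494ms (1)
2. 759.494ms @ 1 + 759.494ms (1)
3. 1518.987ms @ 2 + 189.873ms (1/4)
4. 1708.861ms @ 9/4 + 1329.114ms (7/4)

note 3 onset = 2b = 1518.987ms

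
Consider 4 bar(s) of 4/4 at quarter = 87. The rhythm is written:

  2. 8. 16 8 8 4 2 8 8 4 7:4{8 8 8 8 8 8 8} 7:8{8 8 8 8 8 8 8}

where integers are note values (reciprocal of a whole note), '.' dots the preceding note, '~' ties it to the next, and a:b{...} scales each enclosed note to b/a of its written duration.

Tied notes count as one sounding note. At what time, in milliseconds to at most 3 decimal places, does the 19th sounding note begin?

note 19 onset = 88/7b = 8669.951ms

1. 0.0ms @ 0 + 2068.966ms (3)
2. 2068.966ms @ 3 + 517.241ms (3/4)
3. 2586.207ms @ 15/4 + 172.414ms (1/4)
4. 2758.621ms @ 4 + 344.828ms (1/2)
5. 3103.448ms @ 9/2 + 344.828ms (1/2)
6. 3448.276ms @ 5 + 689.655ms (1)
7. 4137.931ms @ 6 + 1379.31ms (2)
8. 5517.241ms @ 8 + 344.828ms (1/2)
9. 5862.069ms @ 17/2 + 344.828ms (1/2)
10. 6206.897ms @ 9 + 689.655ms (1)
11. 6896.552ms @ 10 + 197.044ms (2/7)
12. 7093.596ms @ 72/7 + 197.044ms (2/7)
13. 7290.64ms @ 74/7 + 197.044ms (2/7)
14. 7487.685ms @ 76/7 + 197.044ms (2/7)
15. 7684.729ms @ 78/7 + 197.044ms (2/7)
16. 7881.773ms @ 80/7 + 197.044ms (2/7)
17. 8078.818ms @ 82/7 + 197.044ms (2/7)
18. 8275.862ms @ 12 + 394.089ms (4/7)
19. 8669.951ms @ 88/7 + 394.089ms (4/7)
20. 9064.039ms @ 92/7 + 394.089ms (4/7)
21. 9458.128ms @ 96/7 + 394.089ms (4/7)
22. 9852.217ms @ 100/7 + 394.089ms (4/7)
23. 10246.305ms @ 104/7 + 394.089ms (4/7)
24. 10640.394ms @ 108/7 + 394.089ms (4/7)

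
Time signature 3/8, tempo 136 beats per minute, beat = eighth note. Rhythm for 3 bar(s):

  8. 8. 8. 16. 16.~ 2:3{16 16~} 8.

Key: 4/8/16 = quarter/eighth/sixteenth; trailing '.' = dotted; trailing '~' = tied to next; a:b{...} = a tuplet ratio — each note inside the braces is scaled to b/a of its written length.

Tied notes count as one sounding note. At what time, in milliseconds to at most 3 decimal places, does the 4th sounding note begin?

note 4 onset = 9/2b = 1985.294ms

1. 0.0ms @ 0 + 661.765ms (3/2)
2. 661.765ms @ 3/2 + 661.765ms (3/2)
3. 1323.529ms @ 3 + 661.765ms (3/2)
4. 1985.294ms @ 9/2 + 330.882ms (3/4)
5. 2316.176ms @ 21/4 + 661.765ms (3/2)
6. 2977.941ms @ 27/4 + 992.647ms (9/4)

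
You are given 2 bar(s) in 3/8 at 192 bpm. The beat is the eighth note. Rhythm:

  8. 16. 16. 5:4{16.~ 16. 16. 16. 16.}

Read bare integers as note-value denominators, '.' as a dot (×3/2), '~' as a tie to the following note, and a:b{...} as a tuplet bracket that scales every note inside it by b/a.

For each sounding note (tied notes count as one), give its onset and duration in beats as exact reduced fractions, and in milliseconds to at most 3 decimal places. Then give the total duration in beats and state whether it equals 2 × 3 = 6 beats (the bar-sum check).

1) 0.0ms=0b +468.75ms=3/2b
2) 468.75ms=3/2b +234.375ms=3/4b
3) 703.125ms=9/4b +234.375ms=3/4b
4) 937.5ms=3b +375.0ms=6/5b
5) 1312.5ms=21/5b +187.5ms=3/5b
6) 1500.0ms=24/5b +187.5ms=3/5b
7) 1687.5ms=27/5b +187.5ms=3/5b
Σ=6b of 6 (192bpm 3/8) — PASS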